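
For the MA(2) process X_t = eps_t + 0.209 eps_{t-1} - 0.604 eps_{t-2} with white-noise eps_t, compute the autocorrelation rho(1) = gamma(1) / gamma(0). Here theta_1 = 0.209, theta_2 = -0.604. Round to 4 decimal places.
\rho(1) = 0.0588

For an MA(q) process with theta_0 = 1, the autocovariance is
  gamma(k) = sigma^2 * sum_{i=0..q-k} theta_i * theta_{i+k},
and rho(k) = gamma(k) / gamma(0). Sigma^2 cancels.
  numerator   = (1)*(0.209) + (0.209)*(-0.604) = 0.082764.
  denominator = (1)^2 + (0.209)^2 + (-0.604)^2 = 1.408497.
  rho(1) = 0.082764 / 1.408497 = 0.0588.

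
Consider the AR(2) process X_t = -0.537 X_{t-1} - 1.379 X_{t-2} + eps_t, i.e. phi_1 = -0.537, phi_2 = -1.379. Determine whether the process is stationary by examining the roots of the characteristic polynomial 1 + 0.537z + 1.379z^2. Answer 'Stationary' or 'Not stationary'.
\text{Not stationary}

The AR(p) characteristic polynomial is P(z) = 1 + 0.537z + 1.379z^2.
Stationarity requires all roots to lie outside the unit circle, i.e. |z| > 1 for every root.
Set 1 + (0.537) z + (1.379) z^2 = 0, i.e. a z^2 + b z + c = 0 with a = 1.379, b = 0.537, c = 1.
Discriminant D = b^2 - 4ac = (0.537)^2 - 4*(1.379)*1 = 0.288369 - (5.516) = -5.227631.
D < 0, so the roots are the complex-conjugate pair z = (-b +/- i sqrt(-D)) / (2a) = -0.1947 +/- 0.829i.
For a conjugate pair |z|^2 = z * conj(z) = (product of roots) = c/a = 1/(1.379) = 0.725163, so |z| = sqrt(0.725163) = 0.8516 for both roots.
Moduli of all roots: 0.8516, 0.8516.
All moduli strictly greater than 1? No.
Verdict: Not stationary.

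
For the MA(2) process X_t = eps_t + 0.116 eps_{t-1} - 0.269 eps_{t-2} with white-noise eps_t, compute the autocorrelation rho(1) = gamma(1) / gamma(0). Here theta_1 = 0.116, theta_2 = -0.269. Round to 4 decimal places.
\rho(1) = 0.0781

For an MA(q) process with theta_0 = 1, the autocovariance is
  gamma(k) = sigma^2 * sum_{i=0..q-k} theta_i * theta_{i+k},
and rho(k) = gamma(k) / gamma(0). Sigma^2 cancels.
  numerator   = (1)*(0.116) + (0.116)*(-0.269) = 0.084796.
  denominator = (1)^2 + (0.116)^2 + (-0.269)^2 = 1.085817.
  rho(1) = 0.084796 / 1.085817 = 0.0781.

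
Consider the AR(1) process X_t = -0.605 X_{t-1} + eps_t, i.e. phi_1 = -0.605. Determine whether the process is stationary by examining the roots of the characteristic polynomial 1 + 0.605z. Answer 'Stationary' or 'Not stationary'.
\text{Stationary}

The AR(p) characteristic polynomial is P(z) = 1 + 0.605z.
Stationarity requires all roots to lie outside the unit circle, i.e. |z| > 1 for every root.
This is linear in z: 1 + (0.605) z = 0  =>  z = -1/(0.605) = -1.652893,  |z| = 1.652893.
Moduli of all roots: 1.6529.
All moduli strictly greater than 1? Yes.
Verdict: Stationary.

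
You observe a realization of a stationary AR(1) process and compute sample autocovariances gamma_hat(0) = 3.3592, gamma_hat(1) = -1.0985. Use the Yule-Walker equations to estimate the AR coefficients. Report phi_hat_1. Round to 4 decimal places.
\hat\phi_{1} = -0.3270

The Yule-Walker equations for an AR(p) process read, in matrix form,
  Gamma_p phi = r_p,   with   (Gamma_p)_{ij} = gamma(|i - j|),
                       (r_p)_i = gamma(i),   i,j = 1..p.
Substitute the sample gammas (Toeplitz matrix and right-hand side of size 1):
  Gamma_p = [[3.3592]]
  r_p     = [-1.0985]
With p = 1 this is the single equation gamma(0) phi_1 = gamma(1):
  phi_hat_1 = gamma(1) / gamma(0) = -1.0985 / 3.3592 = -0.3270.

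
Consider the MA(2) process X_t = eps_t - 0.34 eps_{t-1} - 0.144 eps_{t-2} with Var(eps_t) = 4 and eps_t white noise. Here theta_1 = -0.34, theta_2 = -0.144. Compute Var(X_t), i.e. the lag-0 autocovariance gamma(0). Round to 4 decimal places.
\gamma(0) = 4.5453

For an MA(q) process X_t = eps_t + sum_i theta_i eps_{t-i} with
Var(eps_t) = sigma^2, the variance is
  gamma(0) = sigma^2 * (1 + sum_i theta_i^2).
  sum_i theta_i^2 = (-0.34)^2 + (-0.144)^2 = 0.1156 + 0.020736 = 0.136336.
  gamma(0) = 4 * (1 + 0.136336) = 4 * 1.136336 = 4.545344, which rounds to 4.5453.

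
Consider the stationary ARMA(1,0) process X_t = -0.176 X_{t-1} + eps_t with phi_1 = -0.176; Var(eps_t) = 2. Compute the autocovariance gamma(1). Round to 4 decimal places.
\gamma(1) = -0.3633

Multiply the model equation by X_{t-k} and take expectations. With theta_0 = psi_0 = 1 and psi_j the MA(infinity) weights, this gives
  gamma(k) - sum_i phi_i gamma(k-i) = c_k,
  c_k = sigma^2 * sum_{j=k..q} theta_j psi_{j-k}   (c_k = 0 for k > q),
using gamma(-m) = gamma(m).
Pure AR (q = 0): c_0 = sigma^2 = 2, c_k = 0 for k >= 1.
Equations for k = 0 and k = 1 (AR order 1):
  gamma(0) = phi_1 gamma(1) + c_0
  gamma(1) = phi_1 gamma(0) + c_1
Substituting the second into the first: gamma(0) (1 - phi_1^2) = c_0 + phi_1 c_1, so
  gamma(0) = c_0 / (1 - phi_1^2) = 2 / (1 - (-0.176)^2) = 2 / 0.969024 = 2.063932.
  gamma(1) = phi_1 gamma(0) = (-0.176)(2.063932) = -0.363252.
Therefore gamma(1) = -0.3633 (to 4 decimal places).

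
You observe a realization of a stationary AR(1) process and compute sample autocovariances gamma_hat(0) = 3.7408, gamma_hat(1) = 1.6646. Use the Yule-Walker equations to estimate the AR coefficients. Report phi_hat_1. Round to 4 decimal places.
\hat\phi_{1} = 0.4450

The Yule-Walker equations for an AR(p) process read, in matrix form,
  Gamma_p phi = r_p,   with   (Gamma_p)_{ij} = gamma(|i - j|),
                       (r_p)_i = gamma(i),   i,j = 1..p.
Substitute the sample gammas (Toeplitz matrix and right-hand side of size 1):
  Gamma_p = [[3.7408]]
  r_p     = [1.6646]
With p = 1 this is the single equation gamma(0) phi_1 = gamma(1):
  phi_hat_1 = gamma(1) / gamma(0) = 1.6646 / 3.7408 = 0.4450.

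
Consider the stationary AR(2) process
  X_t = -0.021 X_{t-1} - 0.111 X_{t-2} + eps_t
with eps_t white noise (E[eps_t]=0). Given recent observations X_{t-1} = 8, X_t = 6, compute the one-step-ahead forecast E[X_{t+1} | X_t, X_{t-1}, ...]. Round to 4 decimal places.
E[X_{t+1} \mid \mathcal F_t] = -1.0140

For an AR(p) model X_t = c + sum_i phi_i X_{t-i} + eps_t, the
one-step-ahead conditional mean is
  E[X_{t+1} | X_t, ...] = c + sum_i phi_i X_{t+1-i}.
Substitute known values:
  E[X_{t+1} | ...] = (-0.021) * (6) + (-0.111) * (8)
                   = -1.0140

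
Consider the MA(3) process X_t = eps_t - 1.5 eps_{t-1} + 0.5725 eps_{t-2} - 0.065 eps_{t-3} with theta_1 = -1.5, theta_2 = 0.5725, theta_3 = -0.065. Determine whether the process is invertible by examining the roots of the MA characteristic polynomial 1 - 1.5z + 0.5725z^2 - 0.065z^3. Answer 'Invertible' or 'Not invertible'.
\text{Invertible}

The MA(q) characteristic polynomial is P(z) = 1 - 1.5z + 0.5725z^2 - 0.065z^3.
Invertibility requires all roots to lie outside the unit circle, i.e. |z| > 1 for every root.
Degree 3: look for a simple real root z0 first, then factor out (1 - z/z0) and solve the remaining quadratic.
Testing z0 = 4: P(4) = 1 + (-1.5)(4) + (0.5725)(4)^2 + (-0.065)(4)^3
  = 1 + (-6) + (9.16) + (-4.16) = 0.  So z_0 = 4 is a root, |z_0| = 4.
Divide out the factor (1 - 0.25 z) = (1 - z/z0) (since 1/z0 = 0.25):
  P(z) = (1 - 0.25 z)(1 + (-1.25) z + (0.26) z^2)
  [check: z-coef -1.25 - (0.25) = -1.5; z^2-coef 0.26 - (0.25)(-1.25) = 0.5725; z^3-coef -(0.25)(0.26) = -0.065.]
Remaining roots from the quadratic factor 1 + (-1.25) z + (0.26) z^2:
  Set 1 + (-1.25) z + (0.26) z^2 = 0, i.e. a z^2 + b z + c = 0 with a = 0.26, b = -1.25, c = 1.
  Discriminant D = b^2 - 4ac = (-1.25)^2 - 4*(0.26)*1 = 1.5625 - (1.04) = 0.5225.
  D >= 0, so the roots are real: z = (-b +/- sqrt(D)) / (2a) = (1.25 +/- 0.722842) / (0.52).
    z_1 = (1.25 + 0.722842) / (0.52) = 3.7939,   |z_1| = 3.7939.
    z_2 = (1.25 - 0.722842) / (0.52) = 1.0138,   |z_2| = 1.0138.
Moduli of all roots: 4.0000, 3.7939, 1.0138.
All moduli strictly greater than 1? Yes.
Verdict: Invertible.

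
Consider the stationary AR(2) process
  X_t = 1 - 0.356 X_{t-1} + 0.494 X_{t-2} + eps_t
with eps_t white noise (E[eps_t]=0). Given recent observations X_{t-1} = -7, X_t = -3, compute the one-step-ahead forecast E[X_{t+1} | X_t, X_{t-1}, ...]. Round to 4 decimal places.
E[X_{t+1} \mid \mathcal F_t] = -1.3900

For an AR(p) model X_t = c + sum_i phi_i X_{t-i} + eps_t, the
one-step-ahead conditional mean is
  E[X_{t+1} | X_t, ...] = c + sum_i phi_i X_{t+1-i}.
Substitute known values:
  E[X_{t+1} | ...] = 1 + (-0.356) * (-3) + (0.494) * (-7)
                   = -1.3900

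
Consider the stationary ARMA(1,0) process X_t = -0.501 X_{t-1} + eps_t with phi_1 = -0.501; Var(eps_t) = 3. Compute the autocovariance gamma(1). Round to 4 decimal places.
\gamma(1) = -2.0067

Multiply the model equation by X_{t-k} and take expectations. With theta_0 = psi_0 = 1 and psi_j the MA(infinity) weights, this gives
  gamma(k) - sum_i phi_i gamma(k-i) = c_k,
  c_k = sigma^2 * sum_{j=k..q} theta_j psi_{j-k}   (c_k = 0 for k > q),
using gamma(-m) = gamma(m).
Pure AR (q = 0): c_0 = sigma^2 = 3, c_k = 0 for k >= 1.
Equations for k = 0 and k = 1 (AR order 1):
  gamma(0) = phi_1 gamma(1) + c_0
  gamma(1) = phi_1 gamma(0) + c_1
Substituting the second into the first: gamma(0) (1 - phi_1^2) = c_0 + phi_1 c_1, so
  gamma(0) = c_0 / (1 - phi_1^2) = 3 / (1 - (-0.501)^2) = 3 / 0.748999 = 4.005346.
  gamma(1) = phi_1 gamma(0) = (-0.501)(4.005346) = -2.006678.
Therefore gamma(1) = -2.0067 (to 4 decimal places).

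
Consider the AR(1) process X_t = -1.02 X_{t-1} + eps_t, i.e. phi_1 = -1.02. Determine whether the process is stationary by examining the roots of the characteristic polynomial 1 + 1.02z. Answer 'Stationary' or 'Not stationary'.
\text{Not stationary}

The AR(p) characteristic polynomial is P(z) = 1 + 1.02z.
Stationarity requires all roots to lie outside the unit circle, i.e. |z| > 1 for every root.
This is linear in z: 1 + (1.02) z = 0  =>  z = -1/(1.02) = -0.980392,  |z| = 0.980392.
Moduli of all roots: 0.9804.
All moduli strictly greater than 1? No.
Verdict: Not stationary.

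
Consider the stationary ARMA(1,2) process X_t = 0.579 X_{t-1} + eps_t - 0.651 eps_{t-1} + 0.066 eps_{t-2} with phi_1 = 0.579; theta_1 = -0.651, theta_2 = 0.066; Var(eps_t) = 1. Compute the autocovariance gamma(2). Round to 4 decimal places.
\gamma(2) = 0.0236

Multiply the model equation by X_{t-k} and take expectations. With theta_0 = psi_0 = 1 and psi_j the MA(infinity) weights, this gives
  gamma(k) - sum_i phi_i gamma(k-i) = c_k,
  c_k = sigma^2 * sum_{j=k..q} theta_j psi_{j-k}   (c_k = 0 for k > q),
using gamma(-m) = gamma(m).
psi-weights needed (psi_j = theta_j + sum_i phi_i psi_{j-i}):
  psi_1 = theta_1 + phi_1 = -0.651 + (0.579) = -0.072
  psi_2 = theta_2 + phi_1 psi_1 = 0.066 + (0.579)(-0.072) = 0.024312
Right-hand sides:
  c_0 = sigma^2 (1 + theta_1 psi_1 + theta_2 psi_2) = 1 * (1 + (-0.651)(-0.072) + (0.066)(0.024312)) = 1 * 1.048477 = 1.048477
  c_1 = sigma^2 (theta_1 + theta_2 psi_1) = 1 * (-0.651 + (0.066)(-0.072)) = -0.655752
  c_2 = sigma^2 theta_2 = 1 * (0.066) = 0.066
Equations for k = 0 and k = 1 (AR order 1):
  gamma(0) = phi_1 gamma(1) + c_0
  gamma(1) = phi_1 gamma(0) + c_1
Substituting the second into the first: gamma(0) (1 - phi_1^2) = c_0 + phi_1 c_1, so
  gamma(0) = (c_0 + phi_1 c_1) / (1 - phi_1^2) = (1.048477 + (0.579)(-0.655752)) / (1 - (0.579)^2) = 0.668796 / 0.664759 = 1.006073.
  gamma(1) = phi_1 gamma(0) + c_1 = (0.579)(1.006073) + (-0.655752) = -0.073236.
For k = 2: gamma(2) = phi_1 gamma(1) + c_2
  = (0.579)(-0.073236) + (0.066) = 0.023597.
Therefore gamma(2) = 0.0236 (to 4 decimal places).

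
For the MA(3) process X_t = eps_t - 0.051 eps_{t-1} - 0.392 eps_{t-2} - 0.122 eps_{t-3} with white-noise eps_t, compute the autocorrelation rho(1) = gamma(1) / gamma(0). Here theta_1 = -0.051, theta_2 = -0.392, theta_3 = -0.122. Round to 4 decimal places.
\rho(1) = 0.0144

For an MA(q) process with theta_0 = 1, the autocovariance is
  gamma(k) = sigma^2 * sum_{i=0..q-k} theta_i * theta_{i+k},
and rho(k) = gamma(k) / gamma(0). Sigma^2 cancels.
  numerator   = (1)*(-0.051) + (-0.051)*(-0.392) + (-0.392)*(-0.122) = 0.016816.
  denominator = (1)^2 + (-0.051)^2 + (-0.392)^2 + (-0.122)^2 = 1.171149.
  rho(1) = 0.016816 / 1.171149 = 0.0144.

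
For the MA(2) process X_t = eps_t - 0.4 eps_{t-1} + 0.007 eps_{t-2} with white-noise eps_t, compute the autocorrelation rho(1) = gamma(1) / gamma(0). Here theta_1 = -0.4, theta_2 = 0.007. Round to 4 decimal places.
\rho(1) = -0.3472

For an MA(q) process with theta_0 = 1, the autocovariance is
  gamma(k) = sigma^2 * sum_{i=0..q-k} theta_i * theta_{i+k},
and rho(k) = gamma(k) / gamma(0). Sigma^2 cancels.
  numerator   = (1)*(-0.4) + (-0.4)*(0.007) = -0.4028.
  denominator = (1)^2 + (-0.4)^2 + (0.007)^2 = 1.160049.
  rho(1) = -0.4028 / 1.160049 = -0.3472.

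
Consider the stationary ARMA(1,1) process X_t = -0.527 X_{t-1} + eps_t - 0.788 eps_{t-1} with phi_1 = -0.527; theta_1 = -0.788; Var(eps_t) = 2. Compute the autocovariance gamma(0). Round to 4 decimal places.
\gamma(0) = 6.7883

Multiply the model equation by X_{t-k} and take expectations. With theta_0 = psi_0 = 1 and psi_j the MA(infinity) weights, this gives
  gamma(k) - sum_i phi_i gamma(k-i) = c_k,
  c_k = sigma^2 * sum_{j=k..q} theta_j psi_{j-k}   (c_k = 0 for k > q),
using gamma(-m) = gamma(m).
psi-weights needed (psi_j = theta_j + sum_i phi_i psi_{j-i}):
  psi_1 = theta_1 + phi_1 = -0.788 + (-0.527) = -1.315
Right-hand sides:
  c_0 = sigma^2 (1 + theta_1 psi_1) = 2 * (1 + (-0.788)(-1.315)) = 2 * 2.03622 = 4.07244
  c_1 = sigma^2 theta_1 = 2 * (-0.788) = -1.576
  c_2 = 0
Equations for k = 0 and k = 1 (AR order 1):
  gamma(0) = phi_1 gamma(1) + c_0
  gamma(1) = phi_1 gamma(0) + c_1
Substituting the second into the first: gamma(0) (1 - phi_1^2) = c_0 + phi_1 c_1, so
  gamma(0) = (c_0 + phi_1 c_1) / (1 - phi_1^2) = (4.07244 + (-0.527)(-1.576)) / (1 - (-0.527)^2) = 4.902992 / 0.722271 = 6.7883.
Therefore gamma(0) = 6.7883 (to 4 decimal places).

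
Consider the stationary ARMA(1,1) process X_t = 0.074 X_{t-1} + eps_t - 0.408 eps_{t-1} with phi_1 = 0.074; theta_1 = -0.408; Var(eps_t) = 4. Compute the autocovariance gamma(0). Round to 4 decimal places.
\gamma(0) = 4.4487

Multiply the model equation by X_{t-k} and take expectations. With theta_0 = psi_0 = 1 and psi_j the MA(infinity) weights, this gives
  gamma(k) - sum_i phi_i gamma(k-i) = c_k,
  c_k = sigma^2 * sum_{j=k..q} theta_j psi_{j-k}   (c_k = 0 for k > q),
using gamma(-m) = gamma(m).
psi-weights needed (psi_j = theta_j + sum_i phi_i psi_{j-i}):
  psi_1 = theta_1 + phi_1 = -0.408 + (0.074) = -0.334
Right-hand sides:
  c_0 = sigma^2 (1 + theta_1 psi_1) = 4 * (1 + (-0.408)(-0.334)) = 4 * 1.136272 = 4.545088
  c_1 = sigma^2 theta_1 = 4 * (-0.408) = -1.632
  c_2 = 0
Equations for k = 0 and k = 1 (AR order 1):
  gamma(0) = phi_1 gamma(1) + c_0
  gamma(1) = phi_1 gamma(0) + c_1
Substituting the second into the first: gamma(0) (1 - phi_1^2) = c_0 + phi_1 c_1, so
  gamma(0) = (c_0 + phi_1 c_1) / (1 - phi_1^2) = (4.545088 + (0.074)(-1.632)) / (1 - (0.074)^2) = 4.42432 / 0.994524 = 4.448681.
Therefore gamma(0) = 4.4487 (to 4 decimal places).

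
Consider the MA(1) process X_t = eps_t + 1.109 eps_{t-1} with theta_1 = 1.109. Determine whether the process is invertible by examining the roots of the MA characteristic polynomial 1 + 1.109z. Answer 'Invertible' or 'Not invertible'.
\text{Not invertible}

The MA(q) characteristic polynomial is P(z) = 1 + 1.109z.
Invertibility requires all roots to lie outside the unit circle, i.e. |z| > 1 for every root.
This is linear in z: 1 + (1.109) z = 0  =>  z = -1/(1.109) = -0.901713,  |z| = 0.901713.
Moduli of all roots: 0.9017.
All moduli strictly greater than 1? No.
Verdict: Not invertible.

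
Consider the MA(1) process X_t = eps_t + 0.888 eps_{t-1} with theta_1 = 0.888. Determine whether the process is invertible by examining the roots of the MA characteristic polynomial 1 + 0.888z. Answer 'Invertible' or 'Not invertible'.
\text{Invertible}

The MA(q) characteristic polynomial is P(z) = 1 + 0.888z.
Invertibility requires all roots to lie outside the unit circle, i.e. |z| > 1 for every root.
This is linear in z: 1 + (0.888) z = 0  =>  z = -1/(0.888) = -1.126126,  |z| = 1.126126.
Moduli of all roots: 1.1261.
All moduli strictly greater than 1? Yes.
Verdict: Invertible.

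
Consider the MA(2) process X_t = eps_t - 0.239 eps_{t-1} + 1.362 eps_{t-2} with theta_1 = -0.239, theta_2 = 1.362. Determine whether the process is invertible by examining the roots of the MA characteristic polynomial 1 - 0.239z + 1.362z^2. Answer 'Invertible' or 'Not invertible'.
\text{Not invertible}

The MA(q) characteristic polynomial is P(z) = 1 - 0.239z + 1.362z^2.
Invertibility requires all roots to lie outside the unit circle, i.e. |z| > 1 for every root.
Set 1 + (-0.239) z + (1.362) z^2 = 0, i.e. a z^2 + b z + c = 0 with a = 1.362, b = -0.239, c = 1.
Discriminant D = b^2 - 4ac = (-0.239)^2 - 4*(1.362)*1 = 0.057121 - (5.448) = -5.390879.
D < 0, so the roots are the complex-conjugate pair z = (-b +/- i sqrt(-D)) / (2a) = 0.0877 +/- 0.8524i.
For a conjugate pair |z|^2 = z * conj(z) = (product of roots) = c/a = 1/(1.362) = 0.734214, so |z| = sqrt(0.734214) = 0.8569 for both roots.
Moduli of all roots: 0.8569, 0.8569.
All moduli strictly greater than 1? No.
Verdict: Not invertible.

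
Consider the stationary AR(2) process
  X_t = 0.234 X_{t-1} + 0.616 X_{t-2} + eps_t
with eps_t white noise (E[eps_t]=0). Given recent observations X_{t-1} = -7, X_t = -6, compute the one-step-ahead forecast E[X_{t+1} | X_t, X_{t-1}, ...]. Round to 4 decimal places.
E[X_{t+1} \mid \mathcal F_t] = -5.7160

For an AR(p) model X_t = c + sum_i phi_i X_{t-i} + eps_t, the
one-step-ahead conditional mean is
  E[X_{t+1} | X_t, ...] = c + sum_i phi_i X_{t+1-i}.
Substitute known values:
  E[X_{t+1} | ...] = (0.234) * (-6) + (0.616) * (-7)
                   = -5.7160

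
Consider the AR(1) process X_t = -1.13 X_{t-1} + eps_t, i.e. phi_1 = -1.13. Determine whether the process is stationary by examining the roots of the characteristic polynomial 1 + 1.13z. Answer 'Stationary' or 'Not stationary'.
\text{Not stationary}

The AR(p) characteristic polynomial is P(z) = 1 + 1.13z.
Stationarity requires all roots to lie outside the unit circle, i.e. |z| > 1 for every root.
This is linear in z: 1 + (1.13) z = 0  =>  z = -1/(1.13) = -0.884956,  |z| = 0.884956.
Moduli of all roots: 0.8850.
All moduli strictly greater than 1? No.
Verdict: Not stationary.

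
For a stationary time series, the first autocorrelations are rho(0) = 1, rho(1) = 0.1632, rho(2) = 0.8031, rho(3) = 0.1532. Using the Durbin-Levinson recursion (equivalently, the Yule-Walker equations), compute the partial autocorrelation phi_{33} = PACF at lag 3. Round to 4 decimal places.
\phi_{33} = -0.0099

The PACF at lag k is phi_{kk}, the last component of the solution
to the Yule-Walker system G_k phi = r_k where
  (G_k)_{ij} = rho(|i - j|), (r_k)_i = rho(i), i,j = 1..k.
Equivalently, Durbin-Levinson gives phi_{kk} iteratively:
  phi_{11} = rho(1)
  phi_{kk} = [rho(k) - sum_{j=1..k-1} phi_{k-1,j} rho(k-j)]
            / [1 - sum_{j=1..k-1} phi_{k-1,j} rho(j)],
  phi_{k,j} = phi_{k-1,j} - phi_{kk} phi_{k-1,k-j},  j = 1..k-1.
Step k = 1:
  phi_11 = rho(1) = 0.1632.
Step k = 2:
  phi_22 = [rho(2) - phi_11 rho(1)] / [1 - phi_11 rho(1)] = [0.8031 - (0.1632)(0.1632)] / [1 - (0.1632)(0.1632)]
         = 0.77646576 / 0.97336576 = 0.797712.
  Update: phi_21 = phi_11 - phi_22 phi_11 = 0.1632 - (0.797712)(0.1632) = 0.033013.
Step k = 3:
  phi_33 = [rho(3) - phi_21 rho(2) - phi_22 rho(1)] / [1 - phi_21 rho(1) - phi_22 rho(2)]
    numerator   = 0.1532 - (0.033013)(0.8031) - (0.797712)(0.1632) = -0.00349967
    denominator = 1 - (0.033013)(0.1632) - (0.797712)(0.8031) = 0.35396954
  phi_33 = -0.00349967 / 0.35396954 = -0.0099.
Therefore phi_{33} = -0.0099.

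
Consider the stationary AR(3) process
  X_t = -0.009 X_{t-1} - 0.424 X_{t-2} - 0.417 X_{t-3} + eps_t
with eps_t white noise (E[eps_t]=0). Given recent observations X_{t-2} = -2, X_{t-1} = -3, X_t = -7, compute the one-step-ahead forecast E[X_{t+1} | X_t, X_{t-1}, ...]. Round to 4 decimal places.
E[X_{t+1} \mid \mathcal F_t] = 2.1690

For an AR(p) model X_t = c + sum_i phi_i X_{t-i} + eps_t, the
one-step-ahead conditional mean is
  E[X_{t+1} | X_t, ...] = c + sum_i phi_i X_{t+1-i}.
Substitute known values:
  E[X_{t+1} | ...] = (-0.009) * (-7) + (-0.424) * (-3) + (-0.417) * (-2)
                   = 2.1690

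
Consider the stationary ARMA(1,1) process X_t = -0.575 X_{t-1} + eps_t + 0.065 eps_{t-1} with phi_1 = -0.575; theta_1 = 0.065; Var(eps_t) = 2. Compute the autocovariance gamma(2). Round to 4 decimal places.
\gamma(2) = 0.8434

Multiply the model equation by X_{t-k} and take expectations. With theta_0 = psi_0 = 1 and psi_j the MA(infinity) weights, this gives
  gamma(k) - sum_i phi_i gamma(k-i) = c_k,
  c_k = sigma^2 * sum_{j=k..q} theta_j psi_{j-k}   (c_k = 0 for k > q),
using gamma(-m) = gamma(m).
psi-weights needed (psi_j = theta_j + sum_i phi_i psi_{j-i}):
  psi_1 = theta_1 + phi_1 = 0.065 + (-0.575) = -0.51
Right-hand sides:
  c_0 = sigma^2 (1 + theta_1 psi_1) = 2 * (1 + (0.065)(-0.51)) = 2 * 0.96685 = 1.9337
  c_1 = sigma^2 theta_1 = 2 * (0.065) = 0.13
  c_2 = 0
Equations for k = 0 and k = 1 (AR order 1):
  gamma(0) = phi_1 gamma(1) + c_0
  gamma(1) = phi_1 gamma(0) + c_1
Substituting the second into the first: gamma(0) (1 - phi_1^2) = c_0 + phi_1 c_1, so
  gamma(0) = (c_0 + phi_1 c_1) / (1 - phi_1^2) = (1.9337 + (-0.575)(0.13)) / (1 - (-0.575)^2) = 1.85895 / 0.669375 = 2.777143.
  gamma(1) = phi_1 gamma(0) + c_1 = (-0.575)(2.777143) + (0.13) = -1.466857.
For k = 2 (> q): gamma(2) = phi_1 gamma(1) = (-0.575)(-1.466857) = 0.843443.
Therefore gamma(2) = 0.8434 (to 4 decimal places).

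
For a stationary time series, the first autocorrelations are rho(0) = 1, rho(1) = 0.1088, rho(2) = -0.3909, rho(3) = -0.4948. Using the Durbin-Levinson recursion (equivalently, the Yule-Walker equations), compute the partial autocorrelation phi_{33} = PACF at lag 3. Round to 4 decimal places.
\phi_{33} = -0.4740

The PACF at lag k is phi_{kk}, the last component of the solution
to the Yule-Walker system G_k phi = r_k where
  (G_k)_{ij} = rho(|i - j|), (r_k)_i = rho(i), i,j = 1..k.
Equivalently, Durbin-Levinson gives phi_{kk} iteratively:
  phi_{11} = rho(1)
  phi_{kk} = [rho(k) - sum_{j=1..k-1} phi_{k-1,j} rho(k-j)]
            / [1 - sum_{j=1..k-1} phi_{k-1,j} rho(j)],
  phi_{k,j} = phi_{k-1,j} - phi_{kk} phi_{k-1,k-j},  j = 1..k-1.
Step k = 1:
  phi_11 = rho(1) = 0.1088.
Step k = 2:
  phi_22 = [rho(2) - phi_11 rho(1)] / [1 - phi_11 rho(1)] = [-0.3909 - (0.1088)(0.1088)] / [1 - (0.1088)(0.1088)]
         = -0.40273744 / 0.98816256 = -0.407562.
  Update: phi_21 = phi_11 - phi_22 phi_11 = 0.1088 - (-0.407562)(0.1088) = 0.153143.
Step k = 3:
  phi_33 = [rho(3) - phi_21 rho(2) - phi_22 rho(1)] / [1 - phi_21 rho(1) - phi_22 rho(2)]
    numerator   = -0.4948 - (0.153143)(-0.3909) - (-0.407562)(0.1088) = -0.39059377
    denominator = 1 - (0.153143)(0.1088) - (-0.407562)(-0.3909) = 0.82402211
  phi_33 = -0.39059377 / 0.82402211 = -0.474.
Therefore phi_{33} = -0.4740.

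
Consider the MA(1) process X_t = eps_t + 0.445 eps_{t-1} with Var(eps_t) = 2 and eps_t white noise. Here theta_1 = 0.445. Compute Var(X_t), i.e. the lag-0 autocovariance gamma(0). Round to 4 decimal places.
\gamma(0) = 2.3961

For an MA(q) process X_t = eps_t + sum_i theta_i eps_{t-i} with
Var(eps_t) = sigma^2, the variance is
  gamma(0) = sigma^2 * (1 + sum_i theta_i^2).
  sum_i theta_i^2 = (0.445)^2 = 0.198025.
  gamma(0) = 2 * (1 + 0.198025) = 2 * 1.198025 = 2.39605, which rounds to 2.3961.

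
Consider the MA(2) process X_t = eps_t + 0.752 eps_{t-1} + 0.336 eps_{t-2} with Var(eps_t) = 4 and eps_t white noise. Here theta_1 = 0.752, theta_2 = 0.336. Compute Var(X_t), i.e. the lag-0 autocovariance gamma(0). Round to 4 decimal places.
\gamma(0) = 6.7136

For an MA(q) process X_t = eps_t + sum_i theta_i eps_{t-i} with
Var(eps_t) = sigma^2, the variance is
  gamma(0) = sigma^2 * (1 + sum_i theta_i^2).
  sum_i theta_i^2 = (0.752)^2 + (0.336)^2 = 0.565504 + 0.112896 = 0.6784.
  gamma(0) = 4 * (1 + 0.6784) = 4 * 1.6784 = 6.7136.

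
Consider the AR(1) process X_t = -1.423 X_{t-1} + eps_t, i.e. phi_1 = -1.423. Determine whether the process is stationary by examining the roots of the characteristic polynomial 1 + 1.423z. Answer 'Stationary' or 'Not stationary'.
\text{Not stationary}

The AR(p) characteristic polynomial is P(z) = 1 + 1.423z.
Stationarity requires all roots to lie outside the unit circle, i.e. |z| > 1 for every root.
This is linear in z: 1 + (1.423) z = 0  =>  z = -1/(1.423) = -0.702741,  |z| = 0.702741.
Moduli of all roots: 0.7027.
All moduli strictly greater than 1? No.
Verdict: Not stationary.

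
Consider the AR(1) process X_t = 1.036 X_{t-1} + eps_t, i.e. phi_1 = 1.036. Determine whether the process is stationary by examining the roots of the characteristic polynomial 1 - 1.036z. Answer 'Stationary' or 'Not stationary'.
\text{Not stationary}

The AR(p) characteristic polynomial is P(z) = 1 - 1.036z.
Stationarity requires all roots to lie outside the unit circle, i.e. |z| > 1 for every root.
This is linear in z: 1 + (-1.036) z = 0  =>  z = -1/(-1.036) = 0.965251,  |z| = 0.965251.
Moduli of all roots: 0.9653.
All moduli strictly greater than 1? No.
Verdict: Not stationary.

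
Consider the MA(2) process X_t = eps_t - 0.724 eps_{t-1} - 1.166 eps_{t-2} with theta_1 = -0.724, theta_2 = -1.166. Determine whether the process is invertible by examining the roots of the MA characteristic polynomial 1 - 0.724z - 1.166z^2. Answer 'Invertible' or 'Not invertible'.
\text{Not invertible}

The MA(q) characteristic polynomial is P(z) = 1 - 0.724z - 1.166z^2.
Invertibility requires all roots to lie outside the unit circle, i.e. |z| > 1 for every root.
Set 1 + (-0.724) z + (-1.166) z^2 = 0, i.e. a z^2 + b z + c = 0 with a = -1.166, b = -0.724, c = 1.
Discriminant D = b^2 - 4ac = (-0.724)^2 - 4*(-1.166)*1 = 0.524176 - (-4.664) = 5.188176.
D >= 0, so the roots are real: z = (-b +/- sqrt(D)) / (2a) = (0.724 +/- 2.277757) / (-2.332).
  z_1 = (0.724 + 2.277757) / (-2.332) = -1.2872,   |z_1| = 1.2872.
  z_2 = (0.724 - 2.277757) / (-2.332) = 0.6663,   |z_2| = 0.6663.
Moduli of all roots: 1.2872, 0.6663.
All moduli strictly greater than 1? No.
Verdict: Not invertible.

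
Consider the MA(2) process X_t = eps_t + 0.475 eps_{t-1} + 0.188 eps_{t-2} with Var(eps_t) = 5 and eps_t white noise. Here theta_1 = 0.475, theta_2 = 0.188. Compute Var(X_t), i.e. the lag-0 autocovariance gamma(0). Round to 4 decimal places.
\gamma(0) = 6.3048

For an MA(q) process X_t = eps_t + sum_i theta_i eps_{t-i} with
Var(eps_t) = sigma^2, the variance is
  gamma(0) = sigma^2 * (1 + sum_i theta_i^2).
  sum_i theta_i^2 = (0.475)^2 + (0.188)^2 = 0.225625 + 0.035344 = 0.260969.
  gamma(0) = 5 * (1 + 0.260969) = 5 * 1.260969 = 6.304845, which rounds to 6.3048.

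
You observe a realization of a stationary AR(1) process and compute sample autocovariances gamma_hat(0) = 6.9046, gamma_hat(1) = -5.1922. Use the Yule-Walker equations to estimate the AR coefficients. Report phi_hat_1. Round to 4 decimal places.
\hat\phi_{1} = -0.7520

The Yule-Walker equations for an AR(p) process read, in matrix form,
  Gamma_p phi = r_p,   with   (Gamma_p)_{ij} = gamma(|i - j|),
                       (r_p)_i = gamma(i),   i,j = 1..p.
Substitute the sample gammas (Toeplitz matrix and right-hand side of size 1):
  Gamma_p = [[6.9046]]
  r_p     = [-5.1922]
With p = 1 this is the single equation gamma(0) phi_1 = gamma(1):
  phi_hat_1 = gamma(1) / gamma(0) = -5.1922 / 6.9046 = -0.7520.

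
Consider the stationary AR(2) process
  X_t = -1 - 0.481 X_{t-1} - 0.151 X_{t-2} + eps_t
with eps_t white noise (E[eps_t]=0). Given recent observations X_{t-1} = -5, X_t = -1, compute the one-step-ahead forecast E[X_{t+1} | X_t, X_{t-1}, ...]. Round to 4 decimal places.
E[X_{t+1} \mid \mathcal F_t] = 0.2360

For an AR(p) model X_t = c + sum_i phi_i X_{t-i} + eps_t, the
one-step-ahead conditional mean is
  E[X_{t+1} | X_t, ...] = c + sum_i phi_i X_{t+1-i}.
Substitute known values:
  E[X_{t+1} | ...] = -1 + (-0.481) * (-1) + (-0.151) * (-5)
                   = 0.2360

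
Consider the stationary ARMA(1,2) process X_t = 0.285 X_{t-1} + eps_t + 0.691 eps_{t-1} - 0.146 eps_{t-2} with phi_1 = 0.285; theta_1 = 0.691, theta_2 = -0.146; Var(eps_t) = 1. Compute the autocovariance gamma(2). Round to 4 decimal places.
\gamma(2) = 0.1705

Multiply the model equation by X_{t-k} and take expectations. With theta_0 = psi_0 = 1 and psi_j the MA(infinity) weights, this gives
  gamma(k) - sum_i phi_i gamma(k-i) = c_k,
  c_k = sigma^2 * sum_{j=k..q} theta_j psi_{j-k}   (c_k = 0 for k > q),
using gamma(-m) = gamma(m).
psi-weights needed (psi_j = theta_j + sum_i phi_i psi_{j-i}):
  psi_1 = theta_1 + phi_1 = 0.691 + (0.285) = 0.976
  psi_2 = theta_2 + phi_1 psi_1 = -0.146 + (0.285)(0.976) = 0.13216
Right-hand sides:
  c_0 = sigma^2 (1 + theta_1 psi_1 + theta_2 psi_2) = 1 * (1 + (0.691)(0.976) + (-0.146)(0.13216)) = 1 * 1.655121 = 1.655121
  c_1 = sigma^2 (theta_1 + theta_2 psi_1) = 1 * (0.691 + (-0.146)(0.976)) = 0.548504
  c_2 = sigma^2 theta_2 = 1 * (-0.146) = -0.146
Equations for k = 0 and k = 1 (AR order 1):
  gamma(0) = phi_1 gamma(1) + c_0
  gamma(1) = phi_1 gamma(0) + c_1
Substituting the second into the first: gamma(0) (1 - phi_1^2) = c_0 + phi_1 c_1, so
  gamma(0) = (c_0 + phi_1 c_1) / (1 - phi_1^2) = (1.655121 + (0.285)(0.548504)) / (1 - (0.285)^2) = 1.811444 / 0.918775 = 1.971586.
  gamma(1) = phi_1 gamma(0) + c_1 = (0.285)(1.971586) + (0.548504) = 1.110406.
For k = 2: gamma(2) = phi_1 gamma(1) + c_2
  = (0.285)(1.110406) + (-0.146) = 0.170466.
Therefore gamma(2) = 0.1705 (to 4 decimal places).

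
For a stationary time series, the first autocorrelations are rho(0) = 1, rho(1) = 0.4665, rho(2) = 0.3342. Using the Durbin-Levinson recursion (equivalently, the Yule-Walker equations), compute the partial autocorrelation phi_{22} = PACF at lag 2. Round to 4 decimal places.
\phi_{22} = 0.1490

The PACF at lag k is phi_{kk}, the last component of the solution
to the Yule-Walker system G_k phi = r_k where
  (G_k)_{ij} = rho(|i - j|), (r_k)_i = rho(i), i,j = 1..k.
Equivalently, Durbin-Levinson gives phi_{kk} iteratively:
  phi_{11} = rho(1)
  phi_{kk} = [rho(k) - sum_{j=1..k-1} phi_{k-1,j} rho(k-j)]
            / [1 - sum_{j=1..k-1} phi_{k-1,j} rho(j)],
  phi_{k,j} = phi_{k-1,j} - phi_{kk} phi_{k-1,k-j},  j = 1..k-1.
Step k = 1:
  phi_11 = rho(1) = 0.4665.
Step k = 2:
  phi_22 = [rho(2) - phi_11 rho(1)] / [1 - phi_11 rho(1)] = [0.3342 - (0.4665)(0.4665)] / [1 - (0.4665)(0.4665)]
         = 0.11657775 / 0.78237775 = 0.149.
Therefore phi_{22} = 0.1490.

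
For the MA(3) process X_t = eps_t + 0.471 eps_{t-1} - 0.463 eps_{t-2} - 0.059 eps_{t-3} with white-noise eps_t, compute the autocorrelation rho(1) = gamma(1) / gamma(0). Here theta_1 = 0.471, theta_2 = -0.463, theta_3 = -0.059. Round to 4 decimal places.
\rho(1) = 0.1947

For an MA(q) process with theta_0 = 1, the autocovariance is
  gamma(k) = sigma^2 * sum_{i=0..q-k} theta_i * theta_{i+k},
and rho(k) = gamma(k) / gamma(0). Sigma^2 cancels.
  numerator   = (1)*(0.471) + (0.471)*(-0.463) + (-0.463)*(-0.059) = 0.280244.
  denominator = (1)^2 + (0.471)^2 + (-0.463)^2 + (-0.059)^2 = 1.439691.
  rho(1) = 0.280244 / 1.439691 = 0.1947.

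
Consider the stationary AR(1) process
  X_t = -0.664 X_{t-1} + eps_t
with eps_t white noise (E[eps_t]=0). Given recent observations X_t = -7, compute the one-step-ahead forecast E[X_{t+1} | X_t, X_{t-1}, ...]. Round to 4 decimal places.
E[X_{t+1} \mid \mathcal F_t] = 4.6480

For an AR(p) model X_t = c + sum_i phi_i X_{t-i} + eps_t, the
one-step-ahead conditional mean is
  E[X_{t+1} | X_t, ...] = c + sum_i phi_i X_{t+1-i}.
Substitute known values:
  E[X_{t+1} | ...] = (-0.664) * (-7)
                   = 4.6480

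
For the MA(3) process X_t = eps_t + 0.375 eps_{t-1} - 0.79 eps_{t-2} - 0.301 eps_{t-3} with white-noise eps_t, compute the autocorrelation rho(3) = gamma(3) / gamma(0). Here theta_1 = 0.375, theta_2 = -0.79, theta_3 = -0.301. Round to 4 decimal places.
\rho(3) = -0.1622

For an MA(q) process with theta_0 = 1, the autocovariance is
  gamma(k) = sigma^2 * sum_{i=0..q-k} theta_i * theta_{i+k},
and rho(k) = gamma(k) / gamma(0). Sigma^2 cancels.
  numerator   = (1)*(-0.301) = -0.301.
  denominator = (1)^2 + (0.375)^2 + (-0.79)^2 + (-0.301)^2 = 1.855326.
  rho(3) = -0.301 / 1.855326 = -0.1622.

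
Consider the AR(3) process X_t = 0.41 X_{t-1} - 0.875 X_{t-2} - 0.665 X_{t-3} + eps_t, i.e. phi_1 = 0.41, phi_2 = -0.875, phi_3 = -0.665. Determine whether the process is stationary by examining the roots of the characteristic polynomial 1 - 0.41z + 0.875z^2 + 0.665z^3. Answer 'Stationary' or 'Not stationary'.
\text{Not stationary}

The AR(p) characteristic polynomial is P(z) = 1 - 0.41z + 0.875z^2 + 0.665z^3.
Stationarity requires all roots to lie outside the unit circle, i.e. |z| > 1 for every root.
Degree 3: look for a simple real root z0 first, then factor out (1 - z/z0) and solve the remaining quadratic.
Testing z0 = -2: P(-2) = 1 + (-0.41)(-2) + (0.875)(-2)^2 + (0.665)(-2)^3
  = 1 + (0.82) + (3.5) + (-5.32) = 0.  So z_0 = -2 is a root, |z_0| = 2.
Divide out the factor (1 + 0.5 z) = (1 - z/z0) (since 1/z0 = -0.5):
  P(z) = (1 + 0.5 z)(1 + (-0.91) z + (1.33) z^2)
  [check: z-coef -0.91 - (-0.5) = -0.41; z^2-coef 1.33 - (-0.5)(-0.91) = 0.875; z^3-coef -(-0.5)(1.33) = 0.665.]
Remaining roots from the quadratic factor 1 + (-0.91) z + (1.33) z^2:
  Set 1 + (-0.91) z + (1.33) z^2 = 0, i.e. a z^2 + b z + c = 0 with a = 1.33, b = -0.91, c = 1.
  Discriminant D = b^2 - 4ac = (-0.91)^2 - 4*(1.33)*1 = 0.8281 - (5.32) = -4.4919.
  D < 0, so the roots are the complex-conjugate pair z = (-b +/- i sqrt(-D)) / (2a) = 0.3421 +/- 0.7968i.
  For a conjugate pair |z|^2 = z * conj(z) = (product of roots) = c/a = 1/(1.33) = 0.75188, so |z| = sqrt(0.75188) = 0.8671 for both roots.
Moduli of all roots: 2.0000, 0.8671, 0.8671.
All moduli strictly greater than 1? No.
Verdict: Not stationary.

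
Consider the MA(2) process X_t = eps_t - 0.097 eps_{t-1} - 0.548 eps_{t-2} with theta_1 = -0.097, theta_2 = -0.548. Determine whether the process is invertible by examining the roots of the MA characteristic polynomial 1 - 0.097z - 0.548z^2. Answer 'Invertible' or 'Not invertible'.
\text{Invertible}

The MA(q) characteristic polynomial is P(z) = 1 - 0.097z - 0.548z^2.
Invertibility requires all roots to lie outside the unit circle, i.e. |z| > 1 for every root.
Set 1 + (-0.097) z + (-0.548) z^2 = 0, i.e. a z^2 + b z + c = 0 with a = -0.548, b = -0.097, c = 1.
Discriminant D = b^2 - 4ac = (-0.097)^2 - 4*(-0.548)*1 = 0.009409 - (-2.192) = 2.201409.
D >= 0, so the roots are real: z = (-b +/- sqrt(D)) / (2a) = (0.097 +/- 1.483715) / (-1.096).
  z_1 = (0.097 + 1.483715) / (-1.096) = -1.4423,   |z_1| = 1.4423.
  z_2 = (0.097 - 1.483715) / (-1.096) = 1.2653,   |z_2| = 1.2653.
Moduli of all roots: 1.4423, 1.2653.
All moduli strictly greater than 1? Yes.
Verdict: Invertible.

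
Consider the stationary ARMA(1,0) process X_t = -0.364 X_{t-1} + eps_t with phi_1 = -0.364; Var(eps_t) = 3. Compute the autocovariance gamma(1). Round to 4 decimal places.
\gamma(1) = -1.2588

Multiply the model equation by X_{t-k} and take expectations. With theta_0 = psi_0 = 1 and psi_j the MA(infinity) weights, this gives
  gamma(k) - sum_i phi_i gamma(k-i) = c_k,
  c_k = sigma^2 * sum_{j=k..q} theta_j psi_{j-k}   (c_k = 0 for k > q),
using gamma(-m) = gamma(m).
Pure AR (q = 0): c_0 = sigma^2 = 3, c_k = 0 for k >= 1.
Equations for k = 0 and k = 1 (AR order 1):
  gamma(0) = phi_1 gamma(1) + c_0
  gamma(1) = phi_1 gamma(0) + c_1
Substituting the second into the first: gamma(0) (1 - phi_1^2) = c_0 + phi_1 c_1, so
  gamma(0) = c_0 / (1 - phi_1^2) = 3 / (1 - (-0.364)^2) = 3 / 0.867504 = 3.458197.
  gamma(1) = phi_1 gamma(0) = (-0.364)(3.458197) = -1.258784.
Therefore gamma(1) = -1.2588 (to 4 decimal places).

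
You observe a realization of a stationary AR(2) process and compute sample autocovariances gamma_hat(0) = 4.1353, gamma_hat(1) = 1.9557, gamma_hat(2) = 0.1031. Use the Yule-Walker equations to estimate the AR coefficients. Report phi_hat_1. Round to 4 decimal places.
\hat\phi_{1} = 0.5940

The Yule-Walker equations for an AR(p) process read, in matrix form,
  Gamma_p phi = r_p,   with   (Gamma_p)_{ij} = gamma(|i - j|),
                       (r_p)_i = gamma(i),   i,j = 1..p.
Substitute the sample gammas (Toeplitz matrix and right-hand side of size 2):
  Gamma_p = [[4.1353, 1.9557], [1.9557, 4.1353]]
  r_p     = [1.9557, 0.1031]
Written out:
  4.1353 phi_1 + 1.9557 phi_2 = 1.9557
  1.9557 phi_1 + 4.1353 phi_2 = 0.1031
Solve by Cramer's rule:
  det = gamma(0)^2 - gamma(1)^2 = (4.1353)^2 - (1.9557)^2 = 17.10070609 - 3.82476249 = 13.2759436
  phi_hat_1 = [gamma(1) gamma(0) - gamma(1) gamma(2)] / det = [(1.9557)(4.1353) - (1.9557)(0.1031)] / 13.2759436 = 7.88577354 / 13.2759436 = 0.594
  phi_hat_2 = [gamma(0) gamma(2) - gamma(1)^2] / det = [(4.1353)(0.1031) - (1.9557)^2] / 13.2759436 = -3.39841306 / 13.2759436 = -0.256
So phi_hat = [0.5940, -0.2560].
Therefore phi_hat_1 = 0.5940.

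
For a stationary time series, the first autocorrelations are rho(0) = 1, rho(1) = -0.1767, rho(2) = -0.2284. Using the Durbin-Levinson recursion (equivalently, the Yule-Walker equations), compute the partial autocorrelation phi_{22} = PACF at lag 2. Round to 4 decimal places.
\phi_{22} = -0.2680

The PACF at lag k is phi_{kk}, the last component of the solution
to the Yule-Walker system G_k phi = r_k where
  (G_k)_{ij} = rho(|i - j|), (r_k)_i = rho(i), i,j = 1..k.
Equivalently, Durbin-Levinson gives phi_{kk} iteratively:
  phi_{11} = rho(1)
  phi_{kk} = [rho(k) - sum_{j=1..k-1} phi_{k-1,j} rho(k-j)]
            / [1 - sum_{j=1..k-1} phi_{k-1,j} rho(j)],
  phi_{k,j} = phi_{k-1,j} - phi_{kk} phi_{k-1,k-j},  j = 1..k-1.
Step k = 1:
  phi_11 = rho(1) = -0.1767.
Step k = 2:
  phi_22 = [rho(2) - phi_11 rho(1)] / [1 - phi_11 rho(1)] = [-0.2284 - (-0.1767)(-0.1767)] / [1 - (-0.1767)(-0.1767)]
         = -0.25962289 / 0.96877711 = -0.268.
Therefore phi_{22} = -0.2680.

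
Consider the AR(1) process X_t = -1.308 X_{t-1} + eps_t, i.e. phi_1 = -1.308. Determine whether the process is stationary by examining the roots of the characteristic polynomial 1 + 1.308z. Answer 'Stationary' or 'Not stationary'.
\text{Not stationary}

The AR(p) characteristic polynomial is P(z) = 1 + 1.308z.
Stationarity requires all roots to lie outside the unit circle, i.e. |z| > 1 for every root.
This is linear in z: 1 + (1.308) z = 0  =>  z = -1/(1.308) = -0.764526,  |z| = 0.764526.
Moduli of all roots: 0.7645.
All moduli strictly greater than 1? No.
Verdict: Not stationary.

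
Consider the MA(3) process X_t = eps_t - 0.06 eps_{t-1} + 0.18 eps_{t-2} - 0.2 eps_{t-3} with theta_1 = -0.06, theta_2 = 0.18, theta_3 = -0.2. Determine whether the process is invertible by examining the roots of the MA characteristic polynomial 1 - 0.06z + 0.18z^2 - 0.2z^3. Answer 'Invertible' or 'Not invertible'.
\text{Invertible}

The MA(q) characteristic polynomial is P(z) = 1 - 0.06z + 0.18z^2 - 0.2z^3.
Invertibility requires all roots to lie outside the unit circle, i.e. |z| > 1 for every root.
Degree 3: look for a simple real root z0 first, then factor out (1 - z/z0) and solve the remaining quadratic.
Testing z0 = 2: P(2) = 1 + (-0.06)(2) + (0.18)(2)^2 + (-0.2)(2)^3
  = 1 + (-0.12) + (0.72) + (-1.6) = 0.  So z_0 = 2 is a root, |z_0| = 2.
Divide out the factor (1 - 0.5 z) = (1 - z/z0) (since 1/z0 = 0.5):
  P(z) = (1 - 0.5 z)(1 + (0.44) z + (0.4) z^2)
  [check: z-coef 0.44 - (0.5) = -0.06; z^2-coef 0.4 - (0.5)(0.44) = 0.18; z^3-coef -(0.5)(0.4) = -0.2.]
Remaining roots from the quadratic factor 1 + (0.44) z + (0.4) z^2:
  Set 1 + (0.44) z + (0.4) z^2 = 0, i.e. a z^2 + b z + c = 0 with a = 0.4, b = 0.44, c = 1.
  Discriminant D = b^2 - 4ac = (0.44)^2 - 4*(0.4)*1 = 0.1936 - (1.6) = -1.4064.
  D < 0, so the roots are the complex-conjugate pair z = (-b +/- i sqrt(-D)) / (2a) = -0.55 +/- 1.4824i.
  For a conjugate pair |z|^2 = z * conj(z) = (product of roots) = c/a = 1/(0.4) = 2.5, so |z| = sqrt(2.5) = 1.5811 for both roots.
Moduli of all roots: 2.0000, 1.5811, 1.5811.
All moduli strictly greater than 1? Yes.
Verdict: Invertible.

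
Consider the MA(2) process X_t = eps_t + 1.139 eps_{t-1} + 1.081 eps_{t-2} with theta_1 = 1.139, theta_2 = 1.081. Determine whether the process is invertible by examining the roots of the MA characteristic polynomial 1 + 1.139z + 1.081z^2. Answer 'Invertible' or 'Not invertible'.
\text{Not invertible}

The MA(q) characteristic polynomial is P(z) = 1 + 1.139z + 1.081z^2.
Invertibility requires all roots to lie outside the unit circle, i.e. |z| > 1 for every root.
Set 1 + (1.139) z + (1.081) z^2 = 0, i.e. a z^2 + b z + c = 0 with a = 1.081, b = 1.139, c = 1.
Discriminant D = b^2 - 4ac = (1.139)^2 - 4*(1.081)*1 = 1.297321 - (4.324) = -3.026679.
D < 0, so the roots are the complex-conjugate pair z = (-b +/- i sqrt(-D)) / (2a) = -0.5268 +/- 0.8047i.
For a conjugate pair |z|^2 = z * conj(z) = (product of roots) = c/a = 1/(1.081) = 0.925069, so |z| = sqrt(0.925069) = 0.9618 for both roots.
Moduli of all roots: 0.9618, 0.9618.
All moduli strictly greater than 1? No.
Verdict: Not invertible.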